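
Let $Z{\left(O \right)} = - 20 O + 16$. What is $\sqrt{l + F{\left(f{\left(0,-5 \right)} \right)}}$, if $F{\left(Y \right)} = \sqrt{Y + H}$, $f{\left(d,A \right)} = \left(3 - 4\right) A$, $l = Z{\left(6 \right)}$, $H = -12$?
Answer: $\sqrt{-104 + i \sqrt{7}} \approx 0.1297 + 10.199 i$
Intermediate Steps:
$Z{\left(O \right)} = 16 - 20 O$
$l = -104$ ($l = 16 - 120 = -104$)
$f{\left(d,A \right)} = - A$
$F{\left(Y \right)} = \sqrt{-12 + Y}$ ($F{\left(Y \right)} = \sqrt{Y - 12} = \sqrt{-12 + Y}$)
$\sqrt{l + F{\left(f{\left(0,-5 \right)} \right)}} = \sqrt{-104 + \sqrt{-12 - -5}} = \sqrt{-104 + \sqrt{-12 + 5}} = \sqrt{-104 + \sqrt{-7}} = \sqrt{-104 + i \sqrt{7}}$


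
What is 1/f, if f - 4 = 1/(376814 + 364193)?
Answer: 741007/2964029 ≈ 0.25000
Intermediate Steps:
f = 2964029/741007 (f = 4 + 1/(376814 + 364193) = 4 + 1/741007 = 2964029/741007 ≈ 4.0000)
1/f = 1/(2964029/741007) = 741007/2964029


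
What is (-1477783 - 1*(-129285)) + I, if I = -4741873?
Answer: -6090371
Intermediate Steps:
(-1477783 - 1*(-129285)) + I = (-1477783 - 1*(-129285)) - 4741873 = (-1477783 + 129285) - 4741873 = -1348498 - 4741873 = -6090371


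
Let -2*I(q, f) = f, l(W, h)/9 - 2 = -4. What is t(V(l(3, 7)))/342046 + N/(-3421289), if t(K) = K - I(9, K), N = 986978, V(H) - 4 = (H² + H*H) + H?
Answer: -334338231149/1170238217294 ≈ -0.28570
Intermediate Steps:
l(W, h) = -18 (l(W, h) = 18 + 9*(-4) = 18 - 36 = -18)
V(H) = 4 + H + 2*H² (V(H) = 4 + ((H² + H*H) + H) = 4 + ((H² + H²) + H) = 4 + (2*H² + H) = 4 + (H + 2*H²) = 4 + H + 2*H²)
I(q, f) = -f/2
t(K) = 3*K/2 (t(K) = K - (-1)*K/2 = K + K/2 = 3*K/2)
t(V(l(3, 7)))/342046 + N/(-3421289) = (3*(4 - 18 + 2*(-18)²)/2)/342046 + 986978/(-3421289) = (3*(4 - 18 + 2*324)/2)*(1/342046) + 986978*(-1/3421289) = (3*(4 - 18 + 648)/2)*(1/342046) - 986978/3421289 = ((3/2)*634)*(1/342046) - 986978/3421289 = 951*(1/342046) - 986978/3421289 = 951/342046 - 986978/3421289 = -334338231149/1170238217294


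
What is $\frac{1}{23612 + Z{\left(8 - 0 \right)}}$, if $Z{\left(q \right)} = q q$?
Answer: $\frac{1}{23676} \approx 4.2237 \cdot 10^{-5}$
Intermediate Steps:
$Z{\left(q \right)} = q^{2}$
$\frac{1}{23612 + Z{\left(8 - 0 \right)}} = \frac{1}{23612 + \left(8 - 0\right)^{2}} = \frac{1}{23612 + \left(8 + 0\right)^{2}} = \frac{1}{23612 + 8^{2}} = \frac{1}{23612 + 64} = \frac{1}{23676}$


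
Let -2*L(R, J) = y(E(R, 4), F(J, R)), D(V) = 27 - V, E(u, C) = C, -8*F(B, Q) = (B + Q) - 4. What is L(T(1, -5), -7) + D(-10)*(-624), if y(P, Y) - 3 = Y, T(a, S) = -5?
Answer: -46181/2 ≈ -23091.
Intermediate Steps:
F(B, Q) = 1/2 - B/8 - Q/8 (F(B, Q) = -((B + Q) - 4)/8 = -(-4 + B + Q)/8 = 1/2 - B/8 - Q/8)
y(P, Y) = 3 + Y
L(R, J) = -7/4 + J/16 + R/16 (L(R, J) = -(3 + (1/2 - J/8 - R/8))/2 = -(7/2 - J/8 - R/8)/2 = -7/4 + J/16 + R/16)
L(T(1, -5), -7) + D(-10)*(-624) = (-7/4 + (1/16)*(-7) + (1/16)*(-5)) + (27 - 1*(-10))*(-624) = (-7/4 - 7/16 - 5/16) + (27 + 10)*(-624) = -5/2 + 37*(-624) = -5/2 - 23088 = -46181/2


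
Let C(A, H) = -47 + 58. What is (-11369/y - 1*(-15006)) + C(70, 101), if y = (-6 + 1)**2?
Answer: 364056/25 ≈ 14562.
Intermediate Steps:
C(A, H) = 11
y = 25 (y = (-5)**2 = 25)
(-11369/y - 1*(-15006)) + C(70, 101) = (-11369/25 - 1*(-15006)) + 11 = (-11369*1/25 + 15006) + 11 = (-11369/25 + 15006) + 11 = 363781/25 + 11 = 364056/25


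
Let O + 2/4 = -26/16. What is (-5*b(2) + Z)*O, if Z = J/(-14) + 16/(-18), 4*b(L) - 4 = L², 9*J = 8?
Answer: 1955/84 ≈ 23.274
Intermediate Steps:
J = 8/9 (J = (⅑)*8 = 8/9 ≈ 0.88889)
b(L) = 1 + L²/4
Z = -20/21 (Z = (8/9)/(-14) + 16/(-18) = (8/9)*(-1/14) + 16*(-1/18) = -4/63 - 8/9 = -20/21 ≈ -0.95238)
O = -17/8 (O = -½ - 26/16 = -½ - 26*1/16 = -½ - 13/8 = -17/8 ≈ -2.1250)
(-5*b(2) + Z)*O = (-5*(1 + (¼)*2²) - 20/21)*(-17/8) = (-5*(1 + (¼)*4) - 20/21)*(-17/8) = (-5*(1 + 1) - 20/21)*(-17/8) = (-5*2 - 20/21)*(-17/8) = (-10 - 20/21)*(-17/8) = -230/21*(-17/8) = 1955/84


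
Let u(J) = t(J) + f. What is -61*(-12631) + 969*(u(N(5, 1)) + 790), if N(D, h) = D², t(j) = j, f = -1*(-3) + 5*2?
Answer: 1572823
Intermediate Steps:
f = 13 (f = 3 + 10 = 13)
u(J) = 13 + J (u(J) = J + 13 = 13 + J)
-61*(-12631) + 969*(u(N(5, 1)) + 790) = -61*(-12631) + 969*((13 + 5²) + 790) = 770491 + 969*((13 + 25) + 790) = 770491 + 969*(38 + 790) = 770491 + 969*828 = 770491 + 802332 = 1572823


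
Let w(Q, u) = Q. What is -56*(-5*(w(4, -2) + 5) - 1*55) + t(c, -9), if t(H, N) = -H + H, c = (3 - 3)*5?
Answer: 5600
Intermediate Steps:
c = 0 (c = 0*5 = 0)
t(H, N) = 0
-56*(-5*(w(4, -2) + 5) - 1*55) + t(c, -9) = -56*(-5*(4 + 5) - 1*55) + 0 = -56*(-5*9 - 55) + 0 = -56*(-45 - 55) + 0 = -56*(-100) + 0 = 5600 + 0 = 5600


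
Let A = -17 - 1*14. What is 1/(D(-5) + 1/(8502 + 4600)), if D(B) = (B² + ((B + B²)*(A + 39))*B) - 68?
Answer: -13102/11044985 ≈ -0.0011862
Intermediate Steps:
A = -31 (A = -17 - 14 = -31)
D(B) = -68 + B² + B*(8*B + 8*B²) (D(B) = (B² + ((B + B²)*(-31 + 39))*B) - 68 = (B² + ((B + B²)*8)*B) - 68 = (B² + (8*B + 8*B²)*B) - 68 = (B² + B*(8*B + 8*B²)) - 68 = -68 + B² + B*(8*B + 8*B²))
1/(D(-5) + 1/(8502 + 4600)) = 1/((-68 + 8*(-5)³ + 9*(-5)²) + 1/(8502 + 4600)) = 1/((-68 + 8*(-125) + 9*25) + 1/13102) = 1/((-68 - 1000 + 225) + 1/13102) = 1/(-843 + 1/13102) = 1/(-11044985/13102) = -13102/11044985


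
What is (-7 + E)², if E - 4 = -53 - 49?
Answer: 11025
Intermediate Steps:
E = -98 (E = 4 + (-53 - 49) = 4 - 102 = -98)
(-7 + E)² = (-7 - 98)² = (-105)² = 11025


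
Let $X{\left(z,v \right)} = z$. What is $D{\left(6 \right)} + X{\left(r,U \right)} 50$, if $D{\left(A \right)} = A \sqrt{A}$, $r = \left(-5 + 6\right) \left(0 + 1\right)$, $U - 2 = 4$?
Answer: $50 + 6 \sqrt{6} \approx 64.697$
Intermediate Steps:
$U = 6$ ($U = 2 + 4 = 6$)
$r = 1$ ($r = 1 \cdot 1 = 1$)
$D{\left(A \right)} = A^{\frac{3}{2}}$
$D{\left(6 \right)} + X{\left(r,U \right)} 50 = 6^{\frac{3}{2}} + 1 \cdot 50 = 6 \sqrt{6} + 50 = 50 + 6 \sqrt{6}$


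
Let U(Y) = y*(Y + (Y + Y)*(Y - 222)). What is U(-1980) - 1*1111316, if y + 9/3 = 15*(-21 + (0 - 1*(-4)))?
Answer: -2250339836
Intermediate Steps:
y = -258 (y = -3 + 15*(-21 + (0 - 1*(-4))) = -3 + 15*(-21 + (0 + 4)) = -3 + 15*(-21 + 4) = -3 + 15*(-17) = -3 - 255 = -258)
U(Y) = -258*Y - 516*Y*(-222 + Y) (U(Y) = -258*(Y + (Y + Y)*(Y - 222)) = -258*(Y + (2*Y)*(-222 + Y)) = -258*(Y + 2*Y*(-222 + Y)) = -258*Y - 516*Y*(-222 + Y))
U(-1980) - 1*1111316 = 258*(-1980)*(443 - 2*(-1980)) - 1*1111316 = 258*(-1980)*(443 + 3960) - 1111316 = 258*(-1980)*4403 - 1111316 = -2249228520 - 1111316 = -2250339836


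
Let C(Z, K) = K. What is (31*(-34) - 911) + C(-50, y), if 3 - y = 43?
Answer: -2005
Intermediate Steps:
y = -40 (y = 3 - 1*43 = 3 - 43 = -40)
(31*(-34) - 911) + C(-50, y) = (31*(-34) - 911) - 40 = (-1054 - 911) - 40 = -1965 - 40 = -2005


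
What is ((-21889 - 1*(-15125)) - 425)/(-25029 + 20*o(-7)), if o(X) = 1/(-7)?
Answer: 50323/175223 ≈ 0.28719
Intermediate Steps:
o(X) = -⅐
((-21889 - 1*(-15125)) - 425)/(-25029 + 20*o(-7)) = ((-21889 - 1*(-15125)) - 425)/(-25029 + 20*(-⅐)) = ((-21889 + 15125) - 425)/(-25029 - 20/7) = (-6764 - 425)/(-175223/7) = -7189*(-7/175223) = 50323/175223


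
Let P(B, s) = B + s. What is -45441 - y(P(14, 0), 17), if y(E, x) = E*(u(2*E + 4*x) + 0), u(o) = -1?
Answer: -45427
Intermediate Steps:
y(E, x) = -E (y(E, x) = E*(-1 + 0) = E*(-1) = -E)
-45441 - y(P(14, 0), 17) = -45441 - (-1)*(14 + 0) = -45441 - (-1)*14 = -45441 - 1*(-14) = -45441 + 14 = -45427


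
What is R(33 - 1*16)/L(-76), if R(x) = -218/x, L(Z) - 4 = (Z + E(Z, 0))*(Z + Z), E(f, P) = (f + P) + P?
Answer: -1/1802 ≈ -0.00055494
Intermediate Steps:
E(f, P) = f + 2*P (E(f, P) = (P + f) + P = f + 2*P)
L(Z) = 4 + 4*Z² (L(Z) = 4 + (Z + (Z + 2*0))*(Z + Z) = 4 + (Z + (Z + 0))*(2*Z) = 4 + (Z + Z)*(2*Z) = 4 + (2*Z)*(2*Z) = 4 + 4*Z²)
R(33 - 1*16)/L(-76) = (-218/(33 - 1*16))/(4 + 4*(-76)²) = (-218/(33 - 16))/(4 + 4*5776) = (-218/17)/(4 + 23104) = -218*1/17/23108 = -218/17*1/23108 = -1/1802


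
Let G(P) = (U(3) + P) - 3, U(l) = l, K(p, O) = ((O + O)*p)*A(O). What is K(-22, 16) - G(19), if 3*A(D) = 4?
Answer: -2873/3 ≈ -957.67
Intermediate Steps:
A(D) = 4/3 (A(D) = (⅓)*4 = 4/3)
K(p, O) = 8*O*p/3 (K(p, O) = ((O + O)*p)*(4/3) = ((2*O)*p)*(4/3) = (2*O*p)*(4/3) = 8*O*p/3)
G(P) = P (G(P) = (3 + P) - 3 = P)
K(-22, 16) - G(19) = (8/3)*16*(-22) - 1*19 = -2816/3 - 19 = -2873/3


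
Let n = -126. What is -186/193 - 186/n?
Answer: 2077/4053 ≈ 0.51246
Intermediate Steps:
-186/193 - 186/n = -186/193 - 186/(-126) = -186*1/193 - 186*(-1/126) = -186/193 + 31/21 = 2077/4053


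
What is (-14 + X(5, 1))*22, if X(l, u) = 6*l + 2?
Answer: 396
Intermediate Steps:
X(l, u) = 2 + 6*l
(-14 + X(5, 1))*22 = (-14 + (2 + 6*5))*22 = (-14 + (2 + 30))*22 = (-14 + 32)*22 = 18*22 = 396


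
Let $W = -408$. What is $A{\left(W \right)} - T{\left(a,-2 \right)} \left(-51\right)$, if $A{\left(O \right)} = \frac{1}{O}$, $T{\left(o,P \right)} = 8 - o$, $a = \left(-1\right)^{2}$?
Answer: $\frac{145655}{408} \approx 357.0$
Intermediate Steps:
$a = 1$
$A{\left(W \right)} - T{\left(a,-2 \right)} \left(-51\right) = \frac{1}{-408} - \left(8 - 1\right) \left(-51\right) = - \frac{1}{408} - \left(8 - 1\right) \left(-51\right) = - \frac{1}{408} - 7 \left(-51\right) = - \frac{1}{408} - -357 = - \frac{1}{408} + 357 = \frac{145655}{408}$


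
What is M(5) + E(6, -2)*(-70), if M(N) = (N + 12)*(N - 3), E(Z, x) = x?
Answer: 174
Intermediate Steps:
M(N) = (-3 + N)*(12 + N) (M(N) = (12 + N)*(-3 + N) = (-3 + N)*(12 + N))
M(5) + E(6, -2)*(-70) = (-36 + 5² + 9*5) - 2*(-70) = (-36 + 25 + 45) + 140 = 34 + 140 = 174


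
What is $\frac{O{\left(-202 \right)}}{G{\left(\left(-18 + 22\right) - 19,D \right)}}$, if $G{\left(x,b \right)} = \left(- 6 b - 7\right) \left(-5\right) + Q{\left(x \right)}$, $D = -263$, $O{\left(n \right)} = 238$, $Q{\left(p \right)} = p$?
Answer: $- \frac{119}{3935} \approx -0.030241$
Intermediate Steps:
$G{\left(x,b \right)} = 35 + x + 30 b$ ($G{\left(x,b \right)} = \left(- 6 b - 7\right) \left(-5\right) + x = \left(-7 - 6 b\right) \left(-5\right) + x = \left(35 + 30 b\right) + x = 35 + x + 30 b$)
$\frac{O{\left(-202 \right)}}{G{\left(\left(-18 + 22\right) - 19,D \right)}} = \frac{238}{35 + \left(\left(-18 + 22\right) - 19\right) + 30 \left(-263\right)} = \frac{238}{35 + \left(4 - 19\right) - 7890} = \frac{238}{35 - 15 - 7890} = \frac{238}{-7870} = 238 \left(- \frac{1}{7870}\right) = - \frac{119}{3935}$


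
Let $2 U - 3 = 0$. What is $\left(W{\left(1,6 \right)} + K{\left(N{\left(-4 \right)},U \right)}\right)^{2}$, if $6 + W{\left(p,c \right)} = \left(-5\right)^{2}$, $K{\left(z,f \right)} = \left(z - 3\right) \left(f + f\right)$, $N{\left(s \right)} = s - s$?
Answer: $100$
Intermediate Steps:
$N{\left(s \right)} = 0$
$U = \frac{3}{2}$ ($U = \frac{3}{2} + \frac{1}{2} \cdot 0 = \frac{3}{2} + 0 = \frac{3}{2} \approx 1.5$)
$K{\left(z,f \right)} = 2 f \left(-3 + z\right)$ ($K{\left(z,f \right)} = \left(-3 + z\right) 2 f = 2 f \left(-3 + z\right)$)
$W{\left(p,c \right)} = 19$ ($W{\left(p,c \right)} = -6 + \left(-5\right)^{2} = -6 + 25 = 19$)
$\left(W{\left(1,6 \right)} + K{\left(N{\left(-4 \right)},U \right)}\right)^{2} = \left(19 + 2 \cdot \frac{3}{2} \left(-3 + 0\right)\right)^{2} = \left(19 + 2 \cdot \frac{3}{2} \left(-3\right)\right)^{2} = \left(19 - 9\right)^{2} = 10^{2} = 100$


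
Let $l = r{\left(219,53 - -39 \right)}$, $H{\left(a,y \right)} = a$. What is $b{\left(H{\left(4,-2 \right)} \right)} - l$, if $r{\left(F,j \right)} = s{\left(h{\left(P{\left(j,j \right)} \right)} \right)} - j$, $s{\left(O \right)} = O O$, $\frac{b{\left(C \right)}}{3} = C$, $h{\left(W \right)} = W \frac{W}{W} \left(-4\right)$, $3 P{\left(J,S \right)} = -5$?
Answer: $\frac{536}{9} \approx 59.556$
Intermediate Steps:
$P{\left(J,S \right)} = - \frac{5}{3}$ ($P{\left(J,S \right)} = \frac{1}{3} \left(-5\right) = - \frac{5}{3}$)
$h{\left(W \right)} = - 4 W$ ($h{\left(W \right)} = W 1 \left(-4\right) = W \left(-4\right) = - 4 W$)
$b{\left(C \right)} = 3 C$
$s{\left(O \right)} = O^{2}$
$r{\left(F,j \right)} = \frac{400}{9} - j$ ($r{\left(F,j \right)} = \left(\left(-4\right) \left(- \frac{5}{3}\right)\right)^{2} - j = \left(\frac{20}{3}\right)^{2} - j = \frac{400}{9} - j$)
$l = - \frac{428}{9}$ ($l = \frac{400}{9} - \left(53 - -39\right) = \frac{400}{9} - \left(53 + 39\right) = \frac{400}{9} - 92 = - \frac{428}{9} \approx -47.556$)
$b{\left(H{\left(4,-2 \right)} \right)} - l = 3 \cdot 4 - - \frac{428}{9} = 12 + \frac{428}{9} = \frac{536}{9}$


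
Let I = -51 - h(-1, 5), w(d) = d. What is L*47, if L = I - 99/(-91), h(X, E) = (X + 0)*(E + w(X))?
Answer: -196366/91 ≈ -2157.9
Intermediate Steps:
h(X, E) = X*(E + X) (h(X, E) = (X + 0)*(E + X) = X*(E + X))
I = -47 (I = -51 - (-1)*(5 - 1) = -51 - (-1)*4 = -51 - 1*(-4) = -51 + 4 = -47)
L = -4178/91 (L = -47 - 99/(-91) = -47 - 99*(-1/91) = -47 + 99/91 = -4178/91 ≈ -45.912)
L*47 = -4178/91*47 = -196366/91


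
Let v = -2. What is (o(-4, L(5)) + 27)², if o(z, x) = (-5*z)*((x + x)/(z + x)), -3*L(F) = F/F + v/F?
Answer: 368449/441 ≈ 835.49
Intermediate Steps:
L(F) = -⅓ + 2/(3*F) (L(F) = -(F/F - 2/F)/3 = -(1 - 2/F)/3 = -⅓ + 2/(3*F))
o(z, x) = -10*x*z/(x + z) (o(z, x) = (-5*z)*((2*x)/(x + z)) = (-5*z)*(2*x/(x + z)) = -10*x*z/(x + z))
(o(-4, L(5)) + 27)² = (-10*(⅓)*(2 - 1*5)/5*(-4)/((⅓)*(2 - 1*5)/5 - 4) + 27)² = (-10*(⅓)*(⅕)*(2 - 5)*(-4)/((⅓)*(⅕)*(2 - 5) - 4) + 27)² = (-10*(⅓)*(⅕)*(-3)*(-4)/((⅓)*(⅕)*(-3) - 4) + 27)² = (-10*(-⅕)*(-4)/(-⅕ - 4) + 27)² = (-10*(-⅕)*(-4)/(-21/5) + 27)² = (-10*(-⅕)*(-4)*(-5/21) + 27)² = (40/21 + 27)² = (607/21)² = 368449/441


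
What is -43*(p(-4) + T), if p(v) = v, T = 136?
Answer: -5676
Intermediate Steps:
-43*(p(-4) + T) = -43*(-4 + 136) = -43*132 = -5676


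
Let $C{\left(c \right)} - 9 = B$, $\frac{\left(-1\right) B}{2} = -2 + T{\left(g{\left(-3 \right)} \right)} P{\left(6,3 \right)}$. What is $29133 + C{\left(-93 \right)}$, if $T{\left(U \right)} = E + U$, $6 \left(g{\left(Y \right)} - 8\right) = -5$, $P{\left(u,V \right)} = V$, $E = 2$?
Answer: $29091$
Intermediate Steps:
$g{\left(Y \right)} = \frac{43}{6}$ ($g{\left(Y \right)} = 8 + \frac{1}{6} \left(-5\right) = 8 - \frac{5}{6} = \frac{43}{6}$)
$T{\left(U \right)} = 2 + U$
$B = -51$ ($B = - 2 \left(-2 + \left(2 + \frac{43}{6}\right) 3\right) = - 2 \left(-2 + \frac{55}{6} \cdot 3\right) = - 2 \left(-2 + \frac{55}{2}\right) = \left(-2\right) \frac{51}{2} = -51$)
$C{\left(c \right)} = -42$ ($C{\left(c \right)} = 9 - 51 = -42$)
$29133 + C{\left(-93 \right)} = 29133 - 42 = 29091$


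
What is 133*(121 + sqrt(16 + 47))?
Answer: 16093 + 399*sqrt(7) ≈ 17149.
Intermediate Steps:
133*(121 + sqrt(16 + 47)) = 133*(121 + sqrt(63)) = 133*(121 + 3*sqrt(7)) = 16093 + 399*sqrt(7)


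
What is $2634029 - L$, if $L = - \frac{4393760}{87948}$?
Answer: $\frac{8273642009}{3141} \approx 2.6341 \cdot 10^{6}$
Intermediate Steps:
$L = - \frac{156920}{3141}$ ($L = \left(-4393760\right) \frac{1}{87948} = - \frac{156920}{3141} \approx -49.959$)
$2634029 - L = 2634029 - - \frac{156920}{3141} = 2634029 + \frac{156920}{3141} = \frac{8273642009}{3141}$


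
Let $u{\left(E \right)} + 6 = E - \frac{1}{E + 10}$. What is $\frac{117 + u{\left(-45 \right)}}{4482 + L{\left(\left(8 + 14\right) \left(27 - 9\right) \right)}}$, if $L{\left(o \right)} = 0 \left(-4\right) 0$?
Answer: $\frac{2311}{156870} \approx 0.014732$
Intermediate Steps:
$u{\left(E \right)} = -6 + E - \frac{1}{10 + E}$ ($u{\left(E \right)} = -6 + \left(E - \frac{1}{E + 10}\right) = -6 + \left(E - \frac{1}{10 + E}\right) = -6 + E - \frac{1}{10 + E}$)
$L{\left(o \right)} = 0$ ($L{\left(o \right)} = 0 \cdot 0 = 0$)
$\frac{117 + u{\left(-45 \right)}}{4482 + L{\left(\left(8 + 14\right) \left(27 - 9\right) \right)}} = \frac{117 + \frac{-61 + \left(-45\right)^{2} + 4 \left(-45\right)}{10 - 45}}{4482 + 0} = \frac{117 + \frac{-61 + 2025 - 180}{-35}}{4482} = \left(117 - \frac{1784}{35}\right) \frac{1}{4482} = \frac{2311}{35} \cdot \frac{1}{4482} = \frac{2311}{156870}$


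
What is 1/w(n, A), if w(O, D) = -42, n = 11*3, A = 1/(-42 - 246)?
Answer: -1/42 ≈ -0.023810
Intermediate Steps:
A = -1/288 (A = 1/(-288) = -1/288 ≈ -0.0034722)
n = 33
1/w(n, A) = 1/(-42) = -1/42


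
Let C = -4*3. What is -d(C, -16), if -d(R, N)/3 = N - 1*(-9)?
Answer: -21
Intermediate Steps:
C = -12
d(R, N) = -27 - 3*N (d(R, N) = -3*(N - 1*(-9)) = -3*(N + 9) = -3*(9 + N) = -27 - 3*N)
-d(C, -16) = -(-27 - 3*(-16)) = -(-27 + 48) = -1*21 = -21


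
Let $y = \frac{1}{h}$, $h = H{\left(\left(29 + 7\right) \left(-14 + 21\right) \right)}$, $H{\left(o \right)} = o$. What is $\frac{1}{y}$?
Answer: $252$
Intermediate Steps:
$h = 252$ ($h = \left(29 + 7\right) \left(-14 + 21\right) = 36 \cdot 7 = 252$)
$y = \frac{1}{252} \approx 0.0039683$
$\frac{1}{y} = \frac{1}{\frac{1}{252}} = 252$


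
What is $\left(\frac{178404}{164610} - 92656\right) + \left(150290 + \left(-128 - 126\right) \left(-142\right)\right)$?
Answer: $\frac{2570744104}{27435} \approx 93703.0$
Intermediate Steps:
$\left(\frac{178404}{164610} - 92656\right) + \left(150290 + \left(-128 - 126\right) \left(-142\right)\right) = \left(178404 \cdot \frac{1}{164610} - 92656\right) + \left(150290 - -36068\right) = \left(\frac{29734}{27435} - 92656\right) + \left(150290 + 36068\right) = - \frac{2541987626}{27435} + 186358 = \frac{2570744104}{27435}$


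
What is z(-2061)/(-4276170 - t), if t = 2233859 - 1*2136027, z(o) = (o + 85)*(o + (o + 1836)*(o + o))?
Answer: 914284332/2187001 ≈ 418.05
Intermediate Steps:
z(o) = (85 + o)*(o + 2*o*(1836 + o)) (z(o) = (85 + o)*(o + (1836 + o)*(2*o)) = (85 + o)*(o + 2*o*(1836 + o)))
t = 97832 (t = 2233859 - 2136027 = 97832)
z(-2061)/(-4276170 - t) = (-2061*(312205 + 2*(-2061)**2 + 3843*(-2061)))/(-4276170 - 1*97832) = (-2061*(312205 + 2*4247721 - 7920423))/(-4276170 - 97832) = -2061*(312205 + 8495442 - 7920423)/(-4374002) = -2061*887224*(-1/4374002) = -1828568664*(-1/4374002) = 914284332/2187001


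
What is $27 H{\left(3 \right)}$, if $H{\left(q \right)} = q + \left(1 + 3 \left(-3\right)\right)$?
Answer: $-135$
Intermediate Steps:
$H{\left(q \right)} = -8 + q$ ($H{\left(q \right)} = q + \left(1 - 9\right) = q - 8 = -8 + q$)
$27 H{\left(3 \right)} = 27 \left(-8 + 3\right) = 27 \left(-5\right) = -135$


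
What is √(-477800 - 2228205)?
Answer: I*√2706005 ≈ 1645.0*I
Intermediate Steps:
√(-477800 - 2228205) = √(-2706005) = I*√2706005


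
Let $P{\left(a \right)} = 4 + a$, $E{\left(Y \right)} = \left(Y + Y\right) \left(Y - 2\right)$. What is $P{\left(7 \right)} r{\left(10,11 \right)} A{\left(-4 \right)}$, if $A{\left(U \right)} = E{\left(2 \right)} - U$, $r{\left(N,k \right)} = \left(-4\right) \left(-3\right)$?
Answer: $528$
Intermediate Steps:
$E{\left(Y \right)} = 2 Y \left(-2 + Y\right)$
$r{\left(N,k \right)} = 12$
$A{\left(U \right)} = - U$ ($A{\left(U \right)} = 2 \cdot 2 \left(-2 + 2\right) - U = 2 \cdot 2 \cdot 0 - U = 0 - U = - U$)
$P{\left(7 \right)} r{\left(10,11 \right)} A{\left(-4 \right)} = \left(4 + 7\right) 12 \left(\left(-1\right) \left(-4\right)\right) = 11 \cdot 12 \cdot 4 = 132 \cdot 4 = 528$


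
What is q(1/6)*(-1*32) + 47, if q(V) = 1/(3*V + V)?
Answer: -1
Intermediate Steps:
q(V) = 1/(4*V)
q(1/6)*(-1*32) + 47 = (1/(4*((1/6))))*(-1*32) + 47 = (1/(4*((1*(⅙)))))*(-32) + 47 = (1/(4*(⅙)))*(-32) + 47 = ((¼)*6)*(-32) + 47 = (3/2)*(-32) + 47 = -48 + 47 = -1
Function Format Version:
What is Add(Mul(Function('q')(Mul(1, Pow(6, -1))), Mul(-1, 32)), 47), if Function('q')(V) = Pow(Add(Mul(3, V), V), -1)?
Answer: -1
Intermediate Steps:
Function('q')(V) = Mul(Rational(1, 4), Pow(V, -1)) (Function('q')(V) = Pow(Mul(4, V), -1) = Mul(Rational(1, 4), Pow(V, -1)))
Add(Mul(Function('q')(Mul(1, Pow(6, -1))), Mul(-1, 32)), 47) = Add(Mul(Mul(Rational(1, 4), Pow(Mul(1, Pow(6, -1)), -1)), Mul(-1, 32)), 47) = Add(Mul(Mul(Rational(1, 4), Pow(Mul(1, Rational(1, 6)), -1)), -32), 47) = Add(Mul(Mul(Rational(1, 4), Pow(Rational(1, 6), -1)), -32), 47) = Add(Mul(Mul(Rational(1, 4), 6), -32), 47) = Add(Mul(Rational(3, 2), -32), 47) = Add(-48, 47) = -1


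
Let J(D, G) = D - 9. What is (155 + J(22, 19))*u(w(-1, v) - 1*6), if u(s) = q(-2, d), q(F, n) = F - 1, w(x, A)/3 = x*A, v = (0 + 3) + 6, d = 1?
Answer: -504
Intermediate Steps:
v = 9 (v = 3 + 6 = 9)
w(x, A) = 3*A*x (w(x, A) = 3*(x*A) = 3*(A*x) = 3*A*x)
J(D, G) = -9 + D
q(F, n) = -1 + F
u(s) = -3 (u(s) = -1 - 2 = -3)
(155 + J(22, 19))*u(w(-1, v) - 1*6) = (155 + (-9 + 22))*(-3) = (155 + 13)*(-3) = 168*(-3) = -504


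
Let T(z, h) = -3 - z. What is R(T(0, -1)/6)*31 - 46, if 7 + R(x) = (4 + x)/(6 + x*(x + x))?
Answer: -3202/13 ≈ -246.31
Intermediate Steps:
R(x) = -7 + (4 + x)/(6 + 2*x**2) (R(x) = -7 + (4 + x)/(6 + x*(x + x)) = -7 + (4 + x)/(6 + x*(2*x)) = -7 + (4 + x)/(6 + 2*x**2))
R(T(0, -1)/6)*31 - 46 = ((-38 + (-3 - 1*0)/6 - 14*(-3 - 1*0)**2/36)/(2*(3 + ((-3 - 1*0)/6)**2)))*31 - 46 = ((-38 + (-3 + 0)*(1/6) - 14*(-3 + 0)**2/36)/(2*(3 + ((-3 + 0)*(1/6))**2)))*31 - 46 = ((-38 - 3*1/6 - 14*(-3*1/6)**2)/(2*(3 + (-3*1/6)**2)))*31 - 46 = ((-38 - 1/2 - 14*(-1/2)**2)/(2*(3 + (-1/2)**2)))*31 - 46 = ((-38 - 1/2 - 14*1/4)/(2*(3 + 1/4)))*31 - 46 = ((-38 - 1/2 - 7/2)/(2*(13/4)))*31 - 46 = ((1/2)*(4/13)*(-42))*31 - 46 = -84/13*31 - 46 = -2604/13 - 46 = -3202/13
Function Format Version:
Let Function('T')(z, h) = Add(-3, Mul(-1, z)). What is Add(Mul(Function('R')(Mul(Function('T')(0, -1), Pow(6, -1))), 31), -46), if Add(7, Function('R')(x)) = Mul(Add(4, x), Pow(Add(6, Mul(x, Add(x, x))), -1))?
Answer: Rational(-3202, 13) ≈ -246.31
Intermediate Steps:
Function('R')(x) = Add(-7, Mul(Pow(Add(6, Mul(2, Pow(x, 2))), -1), Add(4, x))) (Function('R')(x) = Add(-7, Mul(Add(4, x), Pow(Add(6, Mul(x, Add(x, x))), -1))) = Add(-7, Mul(Add(4, x), Pow(Add(6, Mul(x, Mul(2, x))), -1))) = Add(-7, Mul(Add(4, x), Pow(Add(6, Mul(2, Pow(x, 2))), -1))) = Add(-7, Mul(Pow(Add(6, Mul(2, Pow(x, 2))), -1), Add(4, x))))
Add(Mul(Function('R')(Mul(Function('T')(0, -1), Pow(6, -1))), 31), -46) = Add(Mul(Mul(Rational(1, 2), Pow(Add(3, Pow(Mul(Add(-3, Mul(-1, 0)), Pow(6, -1)), 2)), -1), Add(-38, Mul(Add(-3, Mul(-1, 0)), Pow(6, -1)), Mul(-14, Pow(Mul(Add(-3, Mul(-1, 0)), Pow(6, -1)), 2)))), 31), -46) = Add(Mul(Mul(Rational(1, 2), Pow(Add(3, Pow(Mul(Add(-3, 0), Rational(1, 6)), 2)), -1), Add(-38, Mul(Add(-3, 0), Rational(1, 6)), Mul(-14, Pow(Mul(Add(-3, 0), Rational(1, 6)), 2)))), 31), -46) = Add(Mul(Mul(Rational(1, 2), Pow(Add(3, Pow(Mul(-3, Rational(1, 6)), 2)), -1), Add(-38, Mul(-3, Rational(1, 6)), Mul(-14, Pow(Mul(-3, Rational(1, 6)), 2)))), 31), -46) = Add(Mul(Mul(Rational(1, 2), Pow(Add(3, Pow(Rational(-1, 2), 2)), -1), Add(-38, Rational(-1, 2), Mul(-14, Pow(Rational(-1, 2), 2)))), 31), -46) = Add(Mul(Mul(Rational(1, 2), Pow(Add(3, Rational(1, 4)), -1), Add(-38, Rational(-1, 2), Mul(-14, Rational(1, 4)))), 31), -46) = Add(Mul(Mul(Rational(1, 2), Pow(Rational(13, 4), -1), Add(-38, Rational(-1, 2), Rational(-7, 2))), 31), -46) = Add(Mul(Mul(Rational(1, 2), Rational(4, 13), -42), 31), -46) = Add(Mul(Rational(-84, 13), 31), -46) = Add(Rational(-2604, 13), -46) = Rational(-3202, 13)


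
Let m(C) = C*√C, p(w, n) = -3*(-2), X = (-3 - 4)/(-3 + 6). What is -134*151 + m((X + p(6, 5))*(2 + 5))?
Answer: -20234 + 77*√231/9 ≈ -20104.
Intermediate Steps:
X = -7/3 ≈ -2.3333
p(w, n) = 6
m(C) = C^(3/2)
-134*151 + m((X + p(6, 5))*(2 + 5)) = -134*151 + ((-7/3 + 6)*(2 + 5))^(3/2) = -20234 + ((11/3)*7)^(3/2) = -20234 + (77/3)^(3/2) = -20234 + 77*√231/9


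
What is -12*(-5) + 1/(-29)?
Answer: 1739/29 ≈ 59.966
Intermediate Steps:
-12*(-5) + 1/(-29) = 60 - 1/29 = 1739/29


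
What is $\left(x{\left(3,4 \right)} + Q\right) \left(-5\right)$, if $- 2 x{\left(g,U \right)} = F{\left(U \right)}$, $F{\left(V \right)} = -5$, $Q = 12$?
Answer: $- \frac{145}{2} \approx -72.5$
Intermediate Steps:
$x{\left(g,U \right)} = \frac{5}{2}$ ($x{\left(g,U \right)} = \left(- \frac{1}{2}\right) \left(-5\right) = \frac{5}{2}$)
$\left(x{\left(3,4 \right)} + Q\right) \left(-5\right) = \left(\frac{5}{2} + 12\right) \left(-5\right) = \frac{29}{2} \left(-5\right) = - \frac{145}{2}$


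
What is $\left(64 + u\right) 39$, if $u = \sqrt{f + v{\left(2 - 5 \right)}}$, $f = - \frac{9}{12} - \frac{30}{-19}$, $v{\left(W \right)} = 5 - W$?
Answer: $2496 + \frac{39 \sqrt{12749}}{38} \approx 2611.9$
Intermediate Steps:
$f = \frac{63}{76}$ ($f = \left(-9\right) \frac{1}{12} - - \frac{30}{19} = - \frac{3}{4} + \frac{30}{19} = \frac{63}{76} \approx 0.82895$)
$u = \frac{\sqrt{12749}}{38}$ ($u = \sqrt{\frac{63}{76} + \left(5 - \left(2 - 5\right)\right)} = \sqrt{\frac{63}{76} + \left(5 - -3\right)} = \sqrt{\frac{63}{76} + \left(5 + 3\right)} = \sqrt{\frac{63}{76} + 8} = \sqrt{\frac{671}{76}} = \frac{\sqrt{12749}}{38} \approx 2.9714$)
$\left(64 + u\right) 39 = \left(64 + \frac{\sqrt{12749}}{38}\right) 39 = 2496 + \frac{39 \sqrt{12749}}{38}$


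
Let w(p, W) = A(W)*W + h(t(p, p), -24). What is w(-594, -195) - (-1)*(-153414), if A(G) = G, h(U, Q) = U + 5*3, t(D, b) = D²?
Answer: 237462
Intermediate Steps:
h(U, Q) = 15 + U (h(U, Q) = U + 15 = 15 + U)
w(p, W) = 15 + W² + p² (w(p, W) = W*W + (15 + p²) = W² + (15 + p²) = 15 + W² + p²)
w(-594, -195) - (-1)*(-153414) = (15 + (-195)² + (-594)²) - (-1)*(-153414) = (15 + 38025 + 352836) - 1*153414 = 390876 - 153414 = 237462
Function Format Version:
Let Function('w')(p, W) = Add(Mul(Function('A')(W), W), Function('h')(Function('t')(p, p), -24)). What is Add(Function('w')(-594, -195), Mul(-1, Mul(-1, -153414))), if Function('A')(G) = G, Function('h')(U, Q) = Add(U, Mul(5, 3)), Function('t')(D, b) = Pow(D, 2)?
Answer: 237462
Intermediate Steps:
Function('h')(U, Q) = Add(15, U) (Function('h')(U, Q) = Add(U, 15) = Add(15, U))
Function('w')(p, W) = Add(15, Pow(W, 2), Pow(p, 2)) (Function('w')(p, W) = Add(Mul(W, W), Add(15, Pow(p, 2))) = Add(Pow(W, 2), Add(15, Pow(p, 2))) = Add(15, Pow(W, 2), Pow(p, 2)))
Add(Function('w')(-594, -195), Mul(-1, Mul(-1, -153414))) = Add(Add(15, Pow(-195, 2), Pow(-594, 2)), Mul(-1, Mul(-1, -153414))) = Add(Add(15, 38025, 352836), Mul(-1, 153414)) = Add(390876, -153414) = 237462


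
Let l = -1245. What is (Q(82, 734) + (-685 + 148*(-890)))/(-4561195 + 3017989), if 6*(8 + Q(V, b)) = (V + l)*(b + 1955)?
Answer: 560255/1322748 ≈ 0.42355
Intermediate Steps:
Q(V, b) = -8 + (-1245 + V)*(1955 + b)/6 (Q(V, b) = -8 + ((V - 1245)*(b + 1955))/6 = -8 + ((-1245 + V)*(1955 + b))/6 = -8 + (-1245 + V)*(1955 + b)/6)
(Q(82, 734) + (-685 + 148*(-890)))/(-4561195 + 3017989) = ((-811341/2 - 415/2*734 + (1955/6)*82 + (1/6)*82*734) + (-685 + 148*(-890)))/(-4561195 + 3017989) = ((-811341/2 - 152305 + 80155/3 + 30094/3) + (-685 - 131720))/(-1543206) = (-3127355/6 - 132405)*(-1/1543206) = -3921785/6*(-1/1543206) = 560255/1322748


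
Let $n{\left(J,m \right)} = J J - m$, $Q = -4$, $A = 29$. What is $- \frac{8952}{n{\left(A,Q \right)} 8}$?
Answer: $- \frac{1119}{845} \approx -1.3243$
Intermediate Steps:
$n{\left(J,m \right)} = J^{2} - m$
$- \frac{8952}{n{\left(A,Q \right)} 8} = - \frac{8952}{\left(29^{2} - -4\right) 8} = - \frac{8952}{\left(841 + 4\right) 8} = - \frac{8952}{845 \cdot 8} = - \frac{8952}{6760} = \left(-8952\right) \frac{1}{6760} = - \frac{1119}{845}$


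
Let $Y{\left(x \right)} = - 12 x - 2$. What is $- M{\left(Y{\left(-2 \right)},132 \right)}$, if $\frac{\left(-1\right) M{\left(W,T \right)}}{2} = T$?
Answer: $264$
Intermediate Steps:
$Y{\left(x \right)} = -2 - 12 x$
$M{\left(W,T \right)} = - 2 T$
$- M{\left(Y{\left(-2 \right)},132 \right)} = - \left(-2\right) 132 = \left(-1\right) \left(-264\right) = 264$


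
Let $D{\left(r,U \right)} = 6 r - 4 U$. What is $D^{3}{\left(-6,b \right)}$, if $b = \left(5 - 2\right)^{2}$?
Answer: $-373248$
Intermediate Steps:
$b = 9$ ($b = 3^{2} = 9$)
$D{\left(r,U \right)} = - 4 U + 6 r$
$D^{3}{\left(-6,b \right)} = \left(\left(-4\right) 9 + 6 \left(-6\right)\right)^{3} = \left(-36 - 36\right)^{3} = \left(-72\right)^{3} = -373248$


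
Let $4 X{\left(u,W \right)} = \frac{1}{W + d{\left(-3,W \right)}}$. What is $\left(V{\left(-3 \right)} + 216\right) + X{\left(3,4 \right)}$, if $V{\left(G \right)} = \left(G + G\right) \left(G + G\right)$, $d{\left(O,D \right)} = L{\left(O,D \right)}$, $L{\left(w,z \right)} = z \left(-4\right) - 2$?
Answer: $\frac{14111}{56} \approx 251.98$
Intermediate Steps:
$L{\left(w,z \right)} = -2 - 4 z$ ($L{\left(w,z \right)} = - 4 z - 2 = -2 - 4 z$)
$d{\left(O,D \right)} = -2 - 4 D$
$X{\left(u,W \right)} = \frac{1}{4 \left(-2 - 3 W\right)}$ ($X{\left(u,W \right)} = \frac{1}{4 \left(W - \left(2 + 4 W\right)\right)} = \frac{1}{4 \left(-2 - 3 W\right)}$)
$V{\left(G \right)} = 4 G^{2}$ ($V{\left(G \right)} = 2 G 2 G = 4 G^{2}$)
$\left(V{\left(-3 \right)} + 216\right) + X{\left(3,4 \right)} = \left(4 \left(-3\right)^{2} + 216\right) - \frac{1}{8 + 12 \cdot 4} = \left(4 \cdot 9 + 216\right) - \frac{1}{8 + 48} = \left(36 + 216\right) - \frac{1}{56} = 252 - \frac{1}{56} = \frac{14111}{56}$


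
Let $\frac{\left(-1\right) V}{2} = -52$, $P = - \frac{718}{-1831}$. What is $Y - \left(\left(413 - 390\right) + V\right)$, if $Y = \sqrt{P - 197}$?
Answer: $-127 + \frac{i \sqrt{659139859}}{1831} \approx -127.0 + 14.022 i$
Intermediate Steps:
$P = \frac{718}{1831}$ ($P = \left(-718\right) \left(- \frac{1}{1831}\right) = \frac{718}{1831} \approx 0.39214$)
$V = 104$ ($V = \left(-2\right) \left(-52\right) = 104$)
$Y = \frac{i \sqrt{659139859}}{1831}$ ($Y = \sqrt{\frac{718}{1831} - 197} = \sqrt{- \frac{359989}{1831}} = \frac{i \sqrt{659139859}}{1831} \approx 14.022 i$)
$Y - \left(\left(413 - 390\right) + V\right) = \frac{i \sqrt{659139859}}{1831} - \left(\left(413 - 390\right) + 104\right) = \frac{i \sqrt{659139859}}{1831} - \left(23 + 104\right) = \frac{i \sqrt{659139859}}{1831} - 127 = -127 + \frac{i \sqrt{659139859}}{1831}$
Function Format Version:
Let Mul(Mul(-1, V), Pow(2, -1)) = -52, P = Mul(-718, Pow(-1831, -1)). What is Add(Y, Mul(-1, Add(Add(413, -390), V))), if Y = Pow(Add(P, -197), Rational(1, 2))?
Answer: Add(-127, Mul(Rational(1, 1831), I, Pow(659139859, Rational(1, 2)))) ≈ Add(-127.00, Mul(14.022, I))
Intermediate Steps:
P = Rational(718, 1831) (P = Mul(-718, Rational(-1, 1831)) = Rational(718, 1831) ≈ 0.39214)
V = 104 (V = Mul(-2, -52) = 104)
Y = Mul(Rational(1, 1831), I, Pow(659139859, Rational(1, 2))) (Y = Pow(Add(Rational(718, 1831), -197), Rational(1, 2)) = Pow(Rational(-359989, 1831), Rational(1, 2)) = Mul(Rational(1, 1831), I, Pow(659139859, Rational(1, 2))) ≈ Mul(14.022, I))
Add(Y, Mul(-1, Add(Add(413, -390), V))) = Add(Mul(Rational(1, 1831), I, Pow(659139859, Rational(1, 2))), Mul(-1, Add(Add(413, -390), 104))) = Add(Mul(Rational(1, 1831), I, Pow(659139859, Rational(1, 2))), Mul(-1, Add(23, 104))) = Add(Mul(Rational(1, 1831), I, Pow(659139859, Rational(1, 2))), Mul(-1, 127)) = Add(Mul(Rational(1, 1831), I, Pow(659139859, Rational(1, 2))), -127) = Add(-127, Mul(Rational(1, 1831), I, Pow(659139859, Rational(1, 2))))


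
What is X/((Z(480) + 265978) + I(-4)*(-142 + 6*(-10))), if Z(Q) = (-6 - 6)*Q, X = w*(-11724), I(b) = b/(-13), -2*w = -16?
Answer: -203216/563671 ≈ -0.36052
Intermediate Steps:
w = 8 (w = -½*(-16) = 8)
I(b) = -b/13 (I(b) = b*(-1/13) = -b/13)
X = -93792 (X = 8*(-11724) = -93792)
Z(Q) = -12*Q
X/((Z(480) + 265978) + I(-4)*(-142 + 6*(-10))) = -93792/((-12*480 + 265978) + (-1/13*(-4))*(-142 + 6*(-10))) = -93792/((-5760 + 265978) + 4*(-142 - 60)/13) = -93792/(260218 + (4/13)*(-202)) = -93792/(260218 - 808/13) = -93792/3382026/13 = -93792*13/3382026 = -203216/563671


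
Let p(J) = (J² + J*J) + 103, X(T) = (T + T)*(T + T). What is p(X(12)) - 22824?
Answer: 640831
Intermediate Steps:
X(T) = 4*T² (X(T) = (2*T)*(2*T) = 4*T²)
p(J) = 103 + 2*J² (p(J) = (J² + J²) + 103 = 2*J² + 103 = 103 + 2*J²)
p(X(12)) - 22824 = (103 + 2*(4*12²)²) - 22824 = (103 + 2*(4*144)²) - 22824 = (103 + 2*576²) - 22824 = (103 + 2*331776) - 22824 = (103 + 663552) - 22824 = 663655 - 22824 = 640831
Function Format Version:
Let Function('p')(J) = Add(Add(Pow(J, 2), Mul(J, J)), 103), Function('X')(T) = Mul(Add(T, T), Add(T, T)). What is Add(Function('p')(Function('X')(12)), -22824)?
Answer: 640831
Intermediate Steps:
Function('X')(T) = Mul(4, Pow(T, 2)) (Function('X')(T) = Mul(Mul(2, T), Mul(2, T)) = Mul(4, Pow(T, 2)))
Function('p')(J) = Add(103, Mul(2, Pow(J, 2))) (Function('p')(J) = Add(Add(Pow(J, 2), Pow(J, 2)), 103) = Add(Mul(2, Pow(J, 2)), 103) = Add(103, Mul(2, Pow(J, 2))))
Add(Function('p')(Function('X')(12)), -22824) = Add(Add(103, Mul(2, Pow(Mul(4, Pow(12, 2)), 2))), -22824) = Add(Add(103, Mul(2, Pow(Mul(4, 144), 2))), -22824) = Add(Add(103, Mul(2, Pow(576, 2))), -22824) = Add(Add(103, Mul(2, 331776)), -22824) = Add(Add(103, 663552), -22824) = Add(663655, -22824) = 640831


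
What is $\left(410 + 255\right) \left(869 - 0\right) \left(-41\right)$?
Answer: $-23693285$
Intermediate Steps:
$\left(410 + 255\right) \left(869 - 0\right) \left(-41\right) = 665 \left(869 + 0\right) \left(-41\right) = 665 \cdot 869 \left(-41\right) = 577885 \left(-41\right) = -23693285$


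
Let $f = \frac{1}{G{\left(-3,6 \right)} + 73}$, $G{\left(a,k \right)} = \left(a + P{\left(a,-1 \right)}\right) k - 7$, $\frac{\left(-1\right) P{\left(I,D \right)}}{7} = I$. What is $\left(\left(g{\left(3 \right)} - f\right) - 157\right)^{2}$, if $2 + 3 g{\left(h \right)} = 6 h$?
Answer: $\frac{77387209}{3364} \approx 23005.0$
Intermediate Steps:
$g{\left(h \right)} = - \frac{2}{3} + 2 h$ ($g{\left(h \right)} = - \frac{2}{3} + \frac{6 h}{3} = - \frac{2}{3} + 2 h$)
$P{\left(I,D \right)} = - 7 I$
$G{\left(a,k \right)} = -7 - 6 a k$ ($G{\left(a,k \right)} = \left(a - 7 a\right) k - 7 = - 6 a k - 7 = -7 - 6 a k$)
$f = \frac{1}{174}$ ($f = \frac{1}{\left(-7 - \left(-18\right) 6\right) + 73} = \frac{1}{\left(-7 + 108\right) + 73} = \frac{1}{101 + 73} = \frac{1}{174} \approx 0.0057471$)
$\left(\left(g{\left(3 \right)} - f\right) - 157\right)^{2} = \left(\left(\left(- \frac{2}{3} + 2 \cdot 3\right) - \frac{1}{174}\right) - 157\right)^{2} = \left(\left(\left(- \frac{2}{3} + 6\right) - \frac{1}{174}\right) - 157\right)^{2} = \left(\left(\frac{16}{3} - \frac{1}{174}\right) - 157\right)^{2} = \left(\frac{309}{58} - 157\right)^{2} = \left(- \frac{8797}{58}\right)^{2} = \frac{77387209}{3364}$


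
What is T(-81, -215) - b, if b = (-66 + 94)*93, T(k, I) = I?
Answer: -2819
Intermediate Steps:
b = 2604 (b = 28*93 = 2604)
T(-81, -215) - b = -215 - 1*2604 = -215 - 2604 = -2819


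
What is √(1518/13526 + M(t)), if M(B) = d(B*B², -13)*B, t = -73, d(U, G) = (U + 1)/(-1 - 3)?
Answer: I*√324720046685481/6763 ≈ 2664.5*I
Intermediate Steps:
d(U, G) = -¼ - U/4 (d(U, G) = (1 + U)/(-4) = (1 + U)*(-¼) = -¼ - U/4)
M(B) = B*(-¼ - B³/4) (M(B) = (-¼ - B*B²/4)*B = (-¼ - B³/4)*B = B*(-¼ - B³/4))
√(1518/13526 + M(t)) = √(1518/13526 - ¼*(-73)*(1 + (-73)³)) = √(1518*(1/13526) - ¼*(-73)*(1 - 389017)) = √(759/6763 - ¼*(-73)*(-389016)) = √(759/6763 - 7099542) = √(-48014201787/6763) = I*√324720046685481/6763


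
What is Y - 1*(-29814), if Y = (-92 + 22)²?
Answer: 34714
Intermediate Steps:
Y = 4900 (Y = (-70)² = 4900)
Y - 1*(-29814) = 4900 - 1*(-29814) = 4900 + 29814 = 34714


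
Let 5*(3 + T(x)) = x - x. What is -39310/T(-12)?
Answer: 39310/3 ≈ 13103.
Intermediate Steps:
T(x) = -3 (T(x) = -3 + (x - x)/5 = -3 + (⅕)*0 = -3 + 0 = -3)
-39310/T(-12) = -39310/(-3) = -39310*(-⅓) = 39310/3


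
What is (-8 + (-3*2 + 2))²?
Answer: 144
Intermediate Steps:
(-8 + (-3*2 + 2))² = (-8 + (-6 + 2))² = (-8 - 4)² = (-12)² = 144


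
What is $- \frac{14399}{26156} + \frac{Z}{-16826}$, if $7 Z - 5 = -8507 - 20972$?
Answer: $- \frac{462510537}{1540352996} \approx -0.30026$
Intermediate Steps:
$Z = - \frac{29474}{7}$ ($Z = \frac{5}{7} + \frac{-8507 - 20972}{7} = \frac{5}{7} + \frac{1}{7} \left(-29479\right) = \frac{5}{7} - \frac{29479}{7} = - \frac{29474}{7} \approx -4210.6$)
$- \frac{14399}{26156} + \frac{Z}{-16826} = - \frac{14399}{26156} - \frac{29474}{7 \left(-16826\right)} = \left(-14399\right) \frac{1}{26156} - - \frac{14737}{58891} = - \frac{14399}{26156} + \frac{14737}{58891} = - \frac{462510537}{1540352996}$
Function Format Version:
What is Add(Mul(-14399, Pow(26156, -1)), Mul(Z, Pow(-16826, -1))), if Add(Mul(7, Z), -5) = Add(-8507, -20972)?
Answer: Rational(-462510537, 1540352996) ≈ -0.30026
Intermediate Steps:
Z = Rational(-29474, 7) (Z = Add(Rational(5, 7), Mul(Rational(1, 7), Add(-8507, -20972))) = Add(Rational(5, 7), Mul(Rational(1, 7), -29479)) = Add(Rational(5, 7), Rational(-29479, 7)) = Rational(-29474, 7) ≈ -4210.6)
Add(Mul(-14399, Pow(26156, -1)), Mul(Z, Pow(-16826, -1))) = Add(Mul(-14399, Pow(26156, -1)), Mul(Rational(-29474, 7), Pow(-16826, -1))) = Add(Mul(-14399, Rational(1, 26156)), Mul(Rational(-29474, 7), Rational(-1, 16826))) = Add(Rational(-14399, 26156), Rational(14737, 58891)) = Rational(-462510537, 1540352996)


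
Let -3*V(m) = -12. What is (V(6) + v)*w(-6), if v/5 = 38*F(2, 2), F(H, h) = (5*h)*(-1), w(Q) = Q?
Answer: 11376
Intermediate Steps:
V(m) = 4 (V(m) = -⅓*(-12) = 4)
F(H, h) = -5*h
v = -1900 (v = 5*(38*(-5*2)) = 5*(38*(-10)) = 5*(-380) = -1900)
(V(6) + v)*w(-6) = (4 - 1900)*(-6) = -1896*(-6) = 11376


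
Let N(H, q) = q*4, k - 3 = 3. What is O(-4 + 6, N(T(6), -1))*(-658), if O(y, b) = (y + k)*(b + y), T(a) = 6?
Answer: 10528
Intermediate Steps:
k = 6 (k = 3 + 3 = 6)
N(H, q) = 4*q
O(y, b) = (6 + y)*(b + y) (O(y, b) = (y + 6)*(b + y) = (6 + y)*(b + y))
O(-4 + 6, N(T(6), -1))*(-658) = ((-4 + 6)**2 + 6*(4*(-1)) + 6*(-4 + 6) + (4*(-1))*(-4 + 6))*(-658) = (2**2 + 6*(-4) + 6*2 - 4*2)*(-658) = (4 - 24 + 12 - 8)*(-658) = -16*(-658) = 10528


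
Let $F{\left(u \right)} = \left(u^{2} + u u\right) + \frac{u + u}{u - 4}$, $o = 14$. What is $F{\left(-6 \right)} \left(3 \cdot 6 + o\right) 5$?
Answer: $11712$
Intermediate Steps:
$F{\left(u \right)} = 2 u^{2} + \frac{2 u}{-4 + u}$ ($F{\left(u \right)} = \left(u^{2} + u^{2}\right) + \frac{2 u}{-4 + u} = 2 u^{2} + \frac{2 u}{-4 + u}$)
$F{\left(-6 \right)} \left(3 \cdot 6 + o\right) 5 = 2 \left(-6\right) \frac{1}{-4 - 6} \left(1 + \left(-6\right)^{2} - -24\right) \left(3 \cdot 6 + 14\right) 5 = 2 \left(-6\right) \frac{1}{-10} \left(1 + 36 + 24\right) \left(18 + 14\right) 5 = 2 \left(-6\right) \left(- \frac{1}{10}\right) 61 \cdot 32 \cdot 5 = \frac{366}{5} \cdot 160 = 11712$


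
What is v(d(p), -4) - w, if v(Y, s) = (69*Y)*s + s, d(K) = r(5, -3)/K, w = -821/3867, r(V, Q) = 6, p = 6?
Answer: -1081939/3867 ≈ -279.79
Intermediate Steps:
w = -821/3867 (w = -821*1/3867 = -821/3867 ≈ -0.21231)
d(K) = 6/K
v(Y, s) = s + 69*Y*s (v(Y, s) = 69*Y*s + s = s + 69*Y*s)
v(d(p), -4) - w = -4*(1 + 69*(6/6)) - 1*(-821/3867) = -4*(1 + 69*(6*(⅙))) + 821/3867 = -4*(1 + 69*1) + 821/3867 = -4*(1 + 69) + 821/3867 = -4*70 + 821/3867 = -280 + 821/3867 = -1081939/3867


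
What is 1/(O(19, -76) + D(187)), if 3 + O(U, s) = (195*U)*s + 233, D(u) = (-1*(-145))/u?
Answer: -187/52612305 ≈ -3.5543e-6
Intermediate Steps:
D(u) = 145/u
O(U, s) = 230 + 195*U*s (O(U, s) = -3 + ((195*U)*s + 233) = -3 + (195*U*s + 233) = -3 + (233 + 195*U*s) = 230 + 195*U*s)
1/(O(19, -76) + D(187)) = 1/((230 + 195*19*(-76)) + 145/187) = 1/((230 - 281580) + 145*(1/187)) = 1/(-281350 + 145/187) = 1/(-52612305/187) = -187/52612305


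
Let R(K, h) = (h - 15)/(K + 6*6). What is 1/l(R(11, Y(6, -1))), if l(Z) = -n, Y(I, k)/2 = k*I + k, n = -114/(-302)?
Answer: -151/57 ≈ -2.6491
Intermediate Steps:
n = 57/151 (n = -114*(-1/302) = 57/151 ≈ 0.37748)
Y(I, k) = 2*k + 2*I*k (Y(I, k) = 2*(k*I + k) = 2*(I*k + k) = 2*(k + I*k) = 2*k + 2*I*k)
R(K, h) = (-15 + h)/(36 + K) (R(K, h) = (-15 + h)/(K + 36) = (-15 + h)/(36 + K))
l(Z) = -57/151 (l(Z) = -1*57/151 = -57/151)
1/l(R(11, Y(6, -1))) = 1/(-57/151) = -151/57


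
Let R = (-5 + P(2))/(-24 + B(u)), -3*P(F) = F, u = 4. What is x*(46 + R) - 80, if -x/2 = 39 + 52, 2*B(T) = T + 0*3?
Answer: -280463/33 ≈ -8498.9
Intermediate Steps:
P(F) = -F/3
B(T) = T/2 (B(T) = (T + 0*3)/2 = (T + 0)/2 = T/2)
x = -182 (x = -2*(39 + 52) = -2*91 = -182)
R = 17/66 (R = (-5 - ⅓*2)/(-24 + (½)*4) = (-5 - ⅔)/(-24 + 2) = -17/3/(-22) = -17/3*(-1/22) = 17/66 ≈ 0.25758)
x*(46 + R) - 80 = -182*(46 + 17/66) - 80 = -182*3053/66 - 80 = -277823/33 - 80 = -280463/33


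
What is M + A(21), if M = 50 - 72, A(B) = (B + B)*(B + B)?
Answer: 1742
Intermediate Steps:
A(B) = 4*B² (A(B) = (2*B)*(2*B) = 4*B²)
M = -22
M + A(21) = -22 + 4*21² = -22 + 4*441 = -22 + 1764 = 1742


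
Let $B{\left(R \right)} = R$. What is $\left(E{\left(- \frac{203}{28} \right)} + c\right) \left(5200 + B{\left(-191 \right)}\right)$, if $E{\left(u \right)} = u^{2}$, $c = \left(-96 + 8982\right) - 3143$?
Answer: $\frac{464479561}{16} \approx 2.903 \cdot 10^{7}$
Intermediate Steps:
$c = 5743$ ($c = 8886 - 3143 = 5743$)
$\left(E{\left(- \frac{203}{28} \right)} + c\right) \left(5200 + B{\left(-191 \right)}\right) = \left(\left(- \frac{203}{28}\right)^{2} + 5743\right) \left(5200 - 191\right) = \left(\left(\left(-203\right) \frac{1}{28}\right)^{2} + 5743\right) 5009 = \left(\left(- \frac{29}{4}\right)^{2} + 5743\right) 5009 = \left(\frac{841}{16} + 5743\right) 5009 = \frac{92729}{16} \cdot 5009 = \frac{464479561}{16}$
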